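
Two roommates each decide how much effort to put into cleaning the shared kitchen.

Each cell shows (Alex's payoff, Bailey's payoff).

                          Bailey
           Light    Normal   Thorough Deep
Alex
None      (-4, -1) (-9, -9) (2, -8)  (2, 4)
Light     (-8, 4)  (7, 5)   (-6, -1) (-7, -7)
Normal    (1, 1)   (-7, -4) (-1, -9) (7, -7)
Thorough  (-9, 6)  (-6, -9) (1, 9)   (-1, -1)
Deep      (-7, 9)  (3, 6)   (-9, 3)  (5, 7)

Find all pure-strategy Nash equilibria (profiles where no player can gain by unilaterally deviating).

For each player, find the best response to each opponent profile; mutual best responses are the pure NE.
Alex against Light: payoffs -4, -8, 1, -9, -7 → best response Normal.
Alex against Normal: payoffs -9, 7, -7, -6, 3 → best response Light.
Alex against Thorough: payoffs 2, -6, -1, 1, -9 → best response None.
Alex against Deep: payoffs 2, -7, 7, -1, 5 → best response Normal.
Bailey against None: payoffs -1, -9, -8, 4 → best response Deep.
Bailey against Light: payoffs 4, 5, -1, -7 → best response Normal.
Bailey against Normal: payoffs 1, -4, -9, -7 → best response Light.
Bailey against Thorough: payoffs 6, -9, 9, -1 → best response Thorough.
Bailey against Deep: payoffs 9, 6, 3, 7 → best response Light.
Mutual best responses: (Light, Normal); (Normal, Light).

Pure-strategy Nash equilibria: (Light, Normal), (Normal, Light)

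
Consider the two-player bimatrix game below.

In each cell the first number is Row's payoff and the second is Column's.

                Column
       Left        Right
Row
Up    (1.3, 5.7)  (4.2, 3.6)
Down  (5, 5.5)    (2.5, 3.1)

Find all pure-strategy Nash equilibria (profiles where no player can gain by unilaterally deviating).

Pure NE: (Down, Left)

Mark each player's best response to every combination of opponents' strategies; a profile where every player is best-responding is a pure Nash equilibrium.
Row against Left: payoffs 1.3, 5 → best response Down.
Row against Right: payoffs 4.2, 2.5 → best response Up.
Column against Up: payoffs 5.7, 3.6 → best response Left.
Column against Down: payoffs 5.5, 3.1 → best response Left.
Mutual best responses: (Down, Left).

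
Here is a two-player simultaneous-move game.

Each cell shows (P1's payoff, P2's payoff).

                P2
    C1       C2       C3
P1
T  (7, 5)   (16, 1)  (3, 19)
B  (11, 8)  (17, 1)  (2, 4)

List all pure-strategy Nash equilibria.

For each player, find the best response to each opponent profile; mutual best responses are the pure NE.
P1 against C1: payoffs 7, 11 → best response B.
P1 against C2: payoffs 16, 17 → best response B.
P1 against C3: payoffs 3, 2 → best response T.
P2 against T: payoffs 5, 1, 19 → best response C3.
P2 against B: payoffs 8, 1, 4 → best response C1.
Mutual best responses: (T, C3); (B, C1).

(T, C3), (B, C1)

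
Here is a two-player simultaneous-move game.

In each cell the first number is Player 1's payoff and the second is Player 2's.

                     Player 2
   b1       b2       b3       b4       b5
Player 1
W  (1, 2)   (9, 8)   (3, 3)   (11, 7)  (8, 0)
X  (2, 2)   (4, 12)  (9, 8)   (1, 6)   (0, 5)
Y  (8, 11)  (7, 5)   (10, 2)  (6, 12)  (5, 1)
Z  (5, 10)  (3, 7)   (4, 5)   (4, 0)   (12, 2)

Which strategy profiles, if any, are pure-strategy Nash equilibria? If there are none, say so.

(W, b2)

(W, b1): Player 1 can switch to X (1 → 2). Not NE.
(W, b2): Player 1 gets 9, best alternative 7; Player 2 gets 8, best alternative 7. No profitable deviation — NE.
(W, b3): Player 1 can switch to X (3 → 9). Not NE.
(W, b4): Player 2 can switch to b2 (7 → 8). Not NE.
(W, b5): Player 1 can switch to Z (8 → 12). Not NE.
(X, b1): Player 1 can switch to Y (2 → 8). Not NE.
(X, b2): Player 1 can switch to W (4 → 9). Not NE.
(X, b3): Player 1 can switch to Y (9 → 10). Not NE.
(X, b4): Player 1 can switch to W (1 → 11). Not NE.
(The remaining 11 profiles each have a profitable deviation by the same check.)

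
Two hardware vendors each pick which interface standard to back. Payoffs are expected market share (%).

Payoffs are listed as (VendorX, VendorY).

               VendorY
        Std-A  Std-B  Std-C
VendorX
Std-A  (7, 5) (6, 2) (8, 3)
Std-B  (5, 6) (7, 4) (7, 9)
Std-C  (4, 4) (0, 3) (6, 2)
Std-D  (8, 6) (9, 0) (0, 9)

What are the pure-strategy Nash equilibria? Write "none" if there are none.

Mark each player's best response to every combination of opponents' strategies; a profile where every player is best-responding is a pure Nash equilibrium.
VendorX against Std-A: payoffs 7, 5, 4, 8 → best response Std-D.
VendorX against Std-B: payoffs 6, 7, 0, 9 → best response Std-D.
VendorX against Std-C: payoffs 8, 7, 6, 0 → best response Std-A.
VendorY against Std-A: payoffs 5, 2, 3 → best response Std-A.
VendorY against Std-B: payoffs 6, 4, 9 → best response Std-C.
VendorY against Std-C: payoffs 4, 3, 2 → best response Std-A.
VendorY against Std-D: payoffs 6, 0, 9 → best response Std-C.
No profile is a mutual best response for all players.

This game has no pure Nash equilibrium.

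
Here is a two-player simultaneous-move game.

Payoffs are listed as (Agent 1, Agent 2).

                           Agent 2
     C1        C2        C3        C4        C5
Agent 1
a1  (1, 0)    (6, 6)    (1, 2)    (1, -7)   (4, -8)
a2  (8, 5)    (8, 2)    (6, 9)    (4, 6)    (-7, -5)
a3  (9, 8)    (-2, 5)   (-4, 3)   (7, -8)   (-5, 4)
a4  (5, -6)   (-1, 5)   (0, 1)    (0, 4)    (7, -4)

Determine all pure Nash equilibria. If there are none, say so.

Pure-strategy Nash equilibria: (a2, C3); (a3, C1)

(a1, C1): Agent 1 can switch to a2 (1 → 8). Not NE.
(a1, C2): Agent 1 can switch to a2 (6 → 8). Not NE.
(a1, C3): Agent 1 can switch to a2 (1 → 6). Not NE.
(a1, C4): Agent 1 can switch to a2 (1 → 4). Not NE.
(a1, C5): Agent 1 can switch to a4 (4 → 7). Not NE.
(a2, C1): Agent 1 can switch to a3 (8 → 9). Not NE.
(a2, C2): Agent 2 can switch to C1 (2 → 5). Not NE.
(a2, C3): Agent 1 gets 6, best alternative 1; Agent 2 gets 9, best alternative 6. No profitable deviation — NE.
(a2, C4): Agent 1 can switch to a3 (4 → 7). Not NE.
(a3, C1): Agent 1 gets 9, best alternative 8; Agent 2 gets 8, best alternative 5. No profitable deviation — NE.
(The remaining 10 profiles each have a profitable deviation by the same check.)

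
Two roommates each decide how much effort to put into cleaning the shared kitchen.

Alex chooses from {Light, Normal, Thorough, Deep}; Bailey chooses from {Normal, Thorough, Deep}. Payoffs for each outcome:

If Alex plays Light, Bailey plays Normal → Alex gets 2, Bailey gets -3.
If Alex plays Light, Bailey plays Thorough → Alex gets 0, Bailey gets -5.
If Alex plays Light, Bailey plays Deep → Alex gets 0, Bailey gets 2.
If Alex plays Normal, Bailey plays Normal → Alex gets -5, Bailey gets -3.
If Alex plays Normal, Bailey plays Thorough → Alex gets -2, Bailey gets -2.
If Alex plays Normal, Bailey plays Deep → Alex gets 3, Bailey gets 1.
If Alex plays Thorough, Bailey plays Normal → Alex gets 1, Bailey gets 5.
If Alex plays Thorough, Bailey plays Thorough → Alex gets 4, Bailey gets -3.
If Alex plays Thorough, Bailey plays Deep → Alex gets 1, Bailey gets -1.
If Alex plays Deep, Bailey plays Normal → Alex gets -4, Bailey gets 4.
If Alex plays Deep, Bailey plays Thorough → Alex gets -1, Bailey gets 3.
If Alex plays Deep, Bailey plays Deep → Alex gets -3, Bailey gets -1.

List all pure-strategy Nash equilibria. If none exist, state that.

(Light, Normal): Bailey can switch to Deep (-3 → 2). Not NE.
(Light, Thorough): Alex can switch to Thorough (0 → 4). Not NE.
(Light, Deep): Alex can switch to Normal (0 → 3). Not NE.
(Normal, Normal): Alex can switch to Light (-5 → 2). Not NE.
(Normal, Thorough): Alex can switch to Light (-2 → 0). Not NE.
(Normal, Deep): Alex gets 3, best alternative 1; Bailey gets 1, best alternative -2. No profitable deviation — NE.
(Thorough, Normal): Alex can switch to Light (1 → 2). Not NE.
(The remaining 5 profiles each have a profitable deviation by the same check.)

(Normal, Deep)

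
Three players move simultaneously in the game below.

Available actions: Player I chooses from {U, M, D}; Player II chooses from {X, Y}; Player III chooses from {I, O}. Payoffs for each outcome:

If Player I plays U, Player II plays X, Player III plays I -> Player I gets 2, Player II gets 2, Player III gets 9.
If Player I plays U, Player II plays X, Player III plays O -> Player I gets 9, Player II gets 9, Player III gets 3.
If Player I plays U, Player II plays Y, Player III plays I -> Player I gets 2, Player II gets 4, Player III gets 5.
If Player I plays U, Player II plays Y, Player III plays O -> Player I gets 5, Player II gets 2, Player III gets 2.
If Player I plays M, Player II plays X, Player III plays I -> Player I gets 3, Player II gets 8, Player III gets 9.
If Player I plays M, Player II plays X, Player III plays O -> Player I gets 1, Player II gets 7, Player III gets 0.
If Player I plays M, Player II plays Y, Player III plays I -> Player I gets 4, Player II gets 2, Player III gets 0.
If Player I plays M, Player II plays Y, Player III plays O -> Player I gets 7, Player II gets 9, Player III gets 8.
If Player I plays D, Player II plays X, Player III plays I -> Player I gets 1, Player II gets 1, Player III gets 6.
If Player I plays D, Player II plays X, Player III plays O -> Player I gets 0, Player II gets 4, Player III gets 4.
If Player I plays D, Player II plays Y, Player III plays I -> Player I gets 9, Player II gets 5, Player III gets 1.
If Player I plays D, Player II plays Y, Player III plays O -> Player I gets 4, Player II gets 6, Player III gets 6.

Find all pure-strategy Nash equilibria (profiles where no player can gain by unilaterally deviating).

(M, X, I); (M, Y, O)

(U, X, I): Player I can switch to M (2 → 3). Not NE.
(U, X, O): Player III can switch to I (3 → 9). Not NE.
(U, Y, I): Player I can switch to M (2 → 4). Not NE.
(U, Y, O): Player I can switch to M (5 → 7). Not NE.
(M, X, I): Player I gets 3, best alternative 2; Player II gets 8, best alternative 2; Player III gets 9, best alternative 0. No profitable deviation — NE.
(M, X, O): Player I can switch to U (1 → 9). Not NE.
(M, Y, I): Player I can switch to D (4 → 9). Not NE.
(M, Y, O): Player I gets 7, best alternative 5; Player II gets 9, best alternative 7; Player III gets 8, best alternative 0. No profitable deviation — NE.
(The remaining 4 profiles each have a profitable deviation by the same check.)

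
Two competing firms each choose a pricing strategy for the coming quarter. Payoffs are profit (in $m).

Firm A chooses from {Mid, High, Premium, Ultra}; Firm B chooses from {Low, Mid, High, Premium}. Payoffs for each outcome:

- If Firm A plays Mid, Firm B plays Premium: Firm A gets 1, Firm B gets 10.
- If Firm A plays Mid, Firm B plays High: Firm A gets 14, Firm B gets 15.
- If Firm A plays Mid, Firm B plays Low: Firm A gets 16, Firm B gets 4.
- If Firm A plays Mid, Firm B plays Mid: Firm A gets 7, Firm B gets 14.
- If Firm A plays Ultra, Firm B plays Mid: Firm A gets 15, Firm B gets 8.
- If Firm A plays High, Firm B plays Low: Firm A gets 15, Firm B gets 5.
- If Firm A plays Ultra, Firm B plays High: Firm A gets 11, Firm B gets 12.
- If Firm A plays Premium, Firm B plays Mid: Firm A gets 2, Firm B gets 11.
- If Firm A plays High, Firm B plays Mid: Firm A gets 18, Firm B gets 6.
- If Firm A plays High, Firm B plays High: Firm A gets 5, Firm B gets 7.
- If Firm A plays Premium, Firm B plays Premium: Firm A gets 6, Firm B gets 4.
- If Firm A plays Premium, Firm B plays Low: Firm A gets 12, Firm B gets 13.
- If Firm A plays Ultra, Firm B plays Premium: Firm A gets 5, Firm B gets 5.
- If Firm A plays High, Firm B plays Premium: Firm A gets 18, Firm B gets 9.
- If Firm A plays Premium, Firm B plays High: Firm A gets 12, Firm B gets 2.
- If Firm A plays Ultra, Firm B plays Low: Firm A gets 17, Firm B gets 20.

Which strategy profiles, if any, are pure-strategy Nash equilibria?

Pure-strategy Nash equilibria: (Mid, High); (High, Premium); (Ultra, Low)

Firm A against Low: payoffs 16, 15, 12, 17 → best response Ultra.
Firm A against Mid: payoffs 7, 18, 2, 15 → best response High.
Firm A against High: payoffs 14, 5, 12, 11 → best response Mid.
Firm A against Premium: payoffs 1, 18, 6, 5 → best response High.
Firm B against Mid: payoffs 4, 14, 15, 10 → best response High.
Firm B against High: payoffs 5, 6, 7, 9 → best response Premium.
Firm B against Premium: payoffs 13, 11, 2, 4 → best response Low.
Firm B against Ultra: payoffs 20, 8, 12, 5 → best response Low.
Mutual best responses: (Mid, High); (High, Premium); (Ultra, Low).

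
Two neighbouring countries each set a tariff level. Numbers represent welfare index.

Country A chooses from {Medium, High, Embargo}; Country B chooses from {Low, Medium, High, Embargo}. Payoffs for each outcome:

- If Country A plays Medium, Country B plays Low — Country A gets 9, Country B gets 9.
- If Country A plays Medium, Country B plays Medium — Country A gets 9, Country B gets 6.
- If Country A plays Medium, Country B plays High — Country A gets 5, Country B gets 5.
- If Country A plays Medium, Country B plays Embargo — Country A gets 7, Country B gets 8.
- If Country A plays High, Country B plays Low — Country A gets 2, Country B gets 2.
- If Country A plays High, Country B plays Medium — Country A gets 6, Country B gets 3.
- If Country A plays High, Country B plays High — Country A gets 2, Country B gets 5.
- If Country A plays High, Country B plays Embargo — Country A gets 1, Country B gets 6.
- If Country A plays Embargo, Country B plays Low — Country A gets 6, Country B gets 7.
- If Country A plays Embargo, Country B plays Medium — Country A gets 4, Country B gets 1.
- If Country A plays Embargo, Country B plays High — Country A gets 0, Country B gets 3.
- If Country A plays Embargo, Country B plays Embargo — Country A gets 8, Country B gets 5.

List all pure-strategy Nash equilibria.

(Medium, Low): Country A gets 9, best alternative 6; Country B gets 9, best alternative 8. No profitable deviation — NE.
(Medium, Medium): Country B can switch to Low (6 → 9). Not NE.
(Medium, High): Country B can switch to Low (5 → 9). Not NE.
(Medium, Embargo): Country A can switch to Embargo (7 → 8). Not NE.
(High, Low): Country A can switch to Medium (2 → 9). Not NE.
(High, Medium): Country A can switch to Medium (6 → 9). Not NE.
(High, High): Country A can switch to Medium (2 → 5). Not NE.
(High, Embargo): Country A can switch to Medium (1 → 7). Not NE.
(Embargo, Low): Country A can switch to Medium (6 → 9). Not NE.
(Embargo, Medium): Country A can switch to Medium (4 → 9). Not NE.
(Embargo, High): Country A can switch to Medium (0 → 5). Not NE.
(Embargo, Embargo): Country B can switch to Low (5 → 7). Not NE.

The unique pure-strategy Nash equilibrium is (Medium, Low).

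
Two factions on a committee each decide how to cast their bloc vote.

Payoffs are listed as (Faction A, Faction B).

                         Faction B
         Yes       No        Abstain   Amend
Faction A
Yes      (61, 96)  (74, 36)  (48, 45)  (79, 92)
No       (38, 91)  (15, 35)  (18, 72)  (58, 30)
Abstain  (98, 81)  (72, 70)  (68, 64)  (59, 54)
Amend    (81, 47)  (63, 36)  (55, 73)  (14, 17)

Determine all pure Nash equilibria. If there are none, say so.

Faction A against Yes: payoffs 61, 38, 98, 81 → best response Abstain.
Faction A against No: payoffs 74, 15, 72, 63 → best response Yes.
Faction A against Abstain: payoffs 48, 18, 68, 55 → best response Abstain.
Faction A against Amend: payoffs 79, 58, 59, 14 → best response Yes.
Faction B against Yes: payoffs 96, 36, 45, 92 → best response Yes.
Faction B against No: payoffs 91, 35, 72, 30 → best response Yes.
Faction B against Abstain: payoffs 81, 70, 64, 54 → best response Yes.
Faction B against Amend: payoffs 47, 36, 73, 17 → best response Abstain.
Mutual best responses: (Abstain, Yes).

Pure NE: (Abstain, Yes)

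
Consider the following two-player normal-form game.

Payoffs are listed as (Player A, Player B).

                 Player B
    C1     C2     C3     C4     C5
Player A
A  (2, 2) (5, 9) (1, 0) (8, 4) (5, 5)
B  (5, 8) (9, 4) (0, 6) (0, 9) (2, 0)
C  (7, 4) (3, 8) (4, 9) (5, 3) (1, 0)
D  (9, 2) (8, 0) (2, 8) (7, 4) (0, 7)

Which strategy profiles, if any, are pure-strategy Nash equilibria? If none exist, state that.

For each strategy profile, look for a profitable unilateral deviation.
(A, C1): Player A can switch to B (2 → 5). Not NE.
(A, C2): Player A can switch to B (5 → 9). Not NE.
(A, C3): Player A can switch to C (1 → 4). Not NE.
(A, C4): Player B can switch to C2 (4 → 9). Not NE.
(A, C5): Player B can switch to C2 (5 → 9). Not NE.
(B, C1): Player A can switch to C (5 → 7). Not NE.
(C, C3): Player A gets 4, best alternative 2; Player B gets 9, best alternative 8. No profitable deviation — NE.
(The remaining 13 profiles each have a profitable deviation by the same check.)

The unique pure-strategy Nash equilibrium is (C, C3).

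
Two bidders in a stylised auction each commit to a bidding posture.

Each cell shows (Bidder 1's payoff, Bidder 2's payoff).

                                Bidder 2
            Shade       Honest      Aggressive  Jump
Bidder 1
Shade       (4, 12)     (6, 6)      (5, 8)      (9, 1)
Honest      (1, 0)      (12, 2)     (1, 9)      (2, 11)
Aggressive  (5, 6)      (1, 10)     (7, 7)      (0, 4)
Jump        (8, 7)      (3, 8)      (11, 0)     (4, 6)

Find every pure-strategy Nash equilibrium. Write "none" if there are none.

(Shade, Shade): Bidder 1 can switch to Aggressive (4 → 5). Not NE.
(Shade, Honest): Bidder 1 can switch to Honest (6 → 12). Not NE.
(Shade, Aggressive): Bidder 1 can switch to Aggressive (5 → 7). Not NE.
(Shade, Jump): Bidder 2 can switch to Shade (1 → 12). Not NE.
(Honest, Shade): Bidder 1 can switch to Shade (1 → 4). Not NE.
(Honest, Honest): Bidder 2 can switch to Aggressive (2 → 9). Not NE.
(The remaining 10 profiles each have a profitable deviation by the same check.)

none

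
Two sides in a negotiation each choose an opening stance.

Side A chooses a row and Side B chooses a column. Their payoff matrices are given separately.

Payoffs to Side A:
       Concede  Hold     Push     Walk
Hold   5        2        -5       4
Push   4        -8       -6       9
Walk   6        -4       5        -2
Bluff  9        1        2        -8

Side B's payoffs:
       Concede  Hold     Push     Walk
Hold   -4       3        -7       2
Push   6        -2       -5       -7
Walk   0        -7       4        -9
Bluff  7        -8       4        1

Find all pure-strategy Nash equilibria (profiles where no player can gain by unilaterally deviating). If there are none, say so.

The pure Nash equilibria are (Hold, Hold); (Walk, Push); (Bluff, Concede).

For each player, find the best response to each opponent profile; mutual best responses are the pure NE.
Side A against Concede: payoffs 5, 4, 6, 9 → best response Bluff.
Side A against Hold: payoffs 2, -8, -4, 1 → best response Hold.
Side A against Push: payoffs -5, -6, 5, 2 → best response Walk.
Side A against Walk: payoffs 4, 9, -2, -8 → best response Push.
Side B against Hold: payoffs -4, 3, -7, 2 → best response Hold.
Side B against Push: payoffs 6, -2, -5, -7 → best response Concede.
Side B against Walk: payoffs 0, -7, 4, -9 → best response Push.
Side B against Bluff: payoffs 7, -8, 4, 1 → best response Concede.
Mutual best responses: (Hold, Hold); (Walk, Push); (Bluff, Concede).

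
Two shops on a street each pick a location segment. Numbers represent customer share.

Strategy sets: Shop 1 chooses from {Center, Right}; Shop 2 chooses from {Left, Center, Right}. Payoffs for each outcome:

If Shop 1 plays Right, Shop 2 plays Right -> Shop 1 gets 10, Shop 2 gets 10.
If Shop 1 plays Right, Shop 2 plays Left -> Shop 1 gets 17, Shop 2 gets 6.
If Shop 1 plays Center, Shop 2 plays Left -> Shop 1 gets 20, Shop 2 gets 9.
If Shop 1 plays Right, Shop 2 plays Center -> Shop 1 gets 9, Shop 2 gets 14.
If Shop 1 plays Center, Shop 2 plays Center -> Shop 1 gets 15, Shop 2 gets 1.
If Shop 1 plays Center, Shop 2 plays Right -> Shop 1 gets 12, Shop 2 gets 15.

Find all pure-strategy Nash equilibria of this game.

For each player, find the best response to each opponent profile; mutual best responses are the pure NE.
Shop 1 against Left: payoffs 20, 17 → best response Center.
Shop 1 against Center: payoffs 15, 9 → best response Center.
Shop 1 against Right: payoffs 12, 10 → best response Center.
Shop 2 against Center: payoffs 9, 1, 15 → best response Right.
Shop 2 against Right: payoffs 6, 14, 10 → best response Center.
Mutual best responses: (Center, Right).

The unique pure-strategy Nash equilibrium is (Center, Right).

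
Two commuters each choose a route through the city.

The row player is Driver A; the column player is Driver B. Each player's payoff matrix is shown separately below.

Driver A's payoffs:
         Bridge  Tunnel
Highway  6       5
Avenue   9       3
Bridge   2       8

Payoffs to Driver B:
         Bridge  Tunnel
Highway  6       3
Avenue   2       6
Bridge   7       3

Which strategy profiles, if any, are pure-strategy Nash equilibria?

Driver A against Bridge: payoffs 6, 9, 2 → best response Avenue.
Driver A against Tunnel: payoffs 5, 3, 8 → best response Bridge.
Driver B against Highway: payoffs 6, 3 → best response Bridge.
Driver B against Avenue: payoffs 2, 6 → best response Tunnel.
Driver B against Bridge: payoffs 7, 3 → best response Bridge.
No profile is a mutual best response for all players.

No pure-strategy Nash equilibrium.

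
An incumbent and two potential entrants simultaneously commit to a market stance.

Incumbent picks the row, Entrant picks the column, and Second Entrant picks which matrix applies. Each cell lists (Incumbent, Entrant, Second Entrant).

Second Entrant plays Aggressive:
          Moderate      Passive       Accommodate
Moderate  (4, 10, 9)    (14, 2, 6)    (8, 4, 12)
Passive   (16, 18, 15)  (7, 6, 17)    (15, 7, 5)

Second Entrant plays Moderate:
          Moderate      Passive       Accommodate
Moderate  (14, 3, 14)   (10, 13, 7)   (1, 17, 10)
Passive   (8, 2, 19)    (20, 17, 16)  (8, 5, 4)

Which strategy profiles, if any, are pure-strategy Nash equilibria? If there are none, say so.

(Moderate, Moderate, Aggressive): Incumbent can switch to Passive (4 → 16). Not NE.
(Moderate, Moderate, Moderate): Entrant can switch to Passive (3 → 13). Not NE.
(Moderate, Passive, Aggressive): Entrant can switch to Moderate (2 → 10). Not NE.
(Moderate, Passive, Moderate): Incumbent can switch to Passive (10 → 20). Not NE.
(Moderate, Accommodate, Aggressive): Incumbent can switch to Passive (8 → 15). Not NE.
(Moderate, Accommodate, Moderate): Incumbent can switch to Passive (1 → 8). Not NE.
(Passive, Moderate, Aggressive): Second Entrant can switch to Moderate (15 → 19). Not NE.
(Passive, Moderate, Moderate): Incumbent can switch to Moderate (8 → 14). Not NE.
(The remaining 4 profiles each have a profitable deviation by the same check.)

This game has no pure Nash equilibrium.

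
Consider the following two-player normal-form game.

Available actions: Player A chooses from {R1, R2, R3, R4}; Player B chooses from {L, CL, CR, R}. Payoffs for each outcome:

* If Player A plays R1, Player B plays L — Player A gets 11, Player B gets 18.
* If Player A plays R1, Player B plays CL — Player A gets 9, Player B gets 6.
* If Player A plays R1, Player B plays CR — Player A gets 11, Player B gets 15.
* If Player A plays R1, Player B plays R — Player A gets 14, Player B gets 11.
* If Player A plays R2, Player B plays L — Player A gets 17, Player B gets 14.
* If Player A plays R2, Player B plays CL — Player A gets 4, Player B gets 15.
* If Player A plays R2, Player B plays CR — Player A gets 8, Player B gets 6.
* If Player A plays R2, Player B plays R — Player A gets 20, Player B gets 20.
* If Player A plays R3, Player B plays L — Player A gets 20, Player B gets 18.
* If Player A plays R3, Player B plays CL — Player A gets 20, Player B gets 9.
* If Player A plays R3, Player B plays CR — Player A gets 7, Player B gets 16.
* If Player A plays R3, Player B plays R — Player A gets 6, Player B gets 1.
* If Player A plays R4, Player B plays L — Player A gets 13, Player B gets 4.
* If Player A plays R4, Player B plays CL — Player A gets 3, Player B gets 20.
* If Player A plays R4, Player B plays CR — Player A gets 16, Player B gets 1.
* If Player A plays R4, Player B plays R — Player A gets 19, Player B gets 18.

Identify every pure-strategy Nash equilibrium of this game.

Check each profile: it is a Nash equilibrium iff no player can strictly gain by switching unilaterally.
(R1, L): Player A can switch to R2 (11 → 17). Not NE.
(R1, CL): Player A can switch to R3 (9 → 20). Not NE.
(R1, CR): Player A can switch to R4 (11 → 16). Not NE.
(R1, R): Player A can switch to R2 (14 → 20). Not NE.
(R2, L): Player A can switch to R3 (17 → 20). Not NE.
(R2, CL): Player A can switch to R1 (4 → 9). Not NE.
(R2, CR): Player A can switch to R1 (8 → 11). Not NE.
(R2, R): Player A gets 20, best alternative 19; Player B gets 20, best alternative 15. No profitable deviation — NE.
(R3, L): Player A gets 20, best alternative 17; Player B gets 18, best alternative 16. No profitable deviation — NE.
(R3, CL): Player B can switch to L (9 → 18). Not NE.
(R3, CR): Player A can switch to R1 (7 → 11). Not NE.
(R3, R): Player A can switch to R1 (6 → 14). Not NE.
(R4, L): Player A can switch to R2 (13 → 17). Not NE.
(R4, CL): Player A can switch to R1 (3 → 9). Not NE.
(The remaining 2 profiles each have a profitable deviation by the same check.)

The pure Nash equilibria are (R2, R) and (R3, L).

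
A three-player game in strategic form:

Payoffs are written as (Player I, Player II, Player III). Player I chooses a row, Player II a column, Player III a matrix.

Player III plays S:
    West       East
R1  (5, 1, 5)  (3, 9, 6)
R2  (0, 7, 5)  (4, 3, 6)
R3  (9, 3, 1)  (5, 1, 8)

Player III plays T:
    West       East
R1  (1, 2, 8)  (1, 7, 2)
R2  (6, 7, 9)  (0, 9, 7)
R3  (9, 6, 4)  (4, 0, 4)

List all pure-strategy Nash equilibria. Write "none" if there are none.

(R3, West, T)

For each strategy profile, look for a profitable unilateral deviation.
(R1, West, S): Player I can switch to R3 (5 → 9). Not NE.
(R1, West, T): Player I can switch to R2 (1 → 6). Not NE.
(R1, East, S): Player I can switch to R2 (3 → 4). Not NE.
(R1, East, T): Player I can switch to R3 (1 → 4). Not NE.
(R2, West, S): Player I can switch to R1 (0 → 5). Not NE.
(R2, West, T): Player I can switch to R3 (6 → 9). Not NE.
(R2, East, S): Player I can switch to R3 (4 → 5). Not NE.
(R2, East, T): Player I can switch to R1 (0 → 1). Not NE.
(R3, West, S): Player III can switch to T (1 → 4). Not NE.
(R3, West, T): Player I gets 9, best alternative 6; Player II gets 6, best alternative 0; Player III gets 4, best alternative 1. No profitable deviation — NE.
(R3, East, S): Player II can switch to West (1 → 3). Not NE.
(The remaining 1 profile has a profitable deviation by the same check.)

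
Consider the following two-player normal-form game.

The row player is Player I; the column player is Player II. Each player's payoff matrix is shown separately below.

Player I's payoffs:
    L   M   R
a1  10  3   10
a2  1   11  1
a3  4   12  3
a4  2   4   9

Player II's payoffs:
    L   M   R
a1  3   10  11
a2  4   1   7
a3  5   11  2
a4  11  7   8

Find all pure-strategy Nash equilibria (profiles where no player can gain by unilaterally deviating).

Player I against L: payoffs 10, 1, 4, 2 → best response a1.
Player I against M: payoffs 3, 11, 12, 4 → best response a3.
Player I against R: payoffs 10, 1, 3, 9 → best response a1.
Player II against a1: payoffs 3, 10, 11 → best response R.
Player II against a2: payoffs 4, 1, 7 → best response R.
Player II against a3: payoffs 5, 11, 2 → best response M.
Player II against a4: payoffs 11, 7, 8 → best response L.
Mutual best responses: (a1, R); (a3, M).

Pure-strategy Nash equilibria: (a1, R), (a3, M)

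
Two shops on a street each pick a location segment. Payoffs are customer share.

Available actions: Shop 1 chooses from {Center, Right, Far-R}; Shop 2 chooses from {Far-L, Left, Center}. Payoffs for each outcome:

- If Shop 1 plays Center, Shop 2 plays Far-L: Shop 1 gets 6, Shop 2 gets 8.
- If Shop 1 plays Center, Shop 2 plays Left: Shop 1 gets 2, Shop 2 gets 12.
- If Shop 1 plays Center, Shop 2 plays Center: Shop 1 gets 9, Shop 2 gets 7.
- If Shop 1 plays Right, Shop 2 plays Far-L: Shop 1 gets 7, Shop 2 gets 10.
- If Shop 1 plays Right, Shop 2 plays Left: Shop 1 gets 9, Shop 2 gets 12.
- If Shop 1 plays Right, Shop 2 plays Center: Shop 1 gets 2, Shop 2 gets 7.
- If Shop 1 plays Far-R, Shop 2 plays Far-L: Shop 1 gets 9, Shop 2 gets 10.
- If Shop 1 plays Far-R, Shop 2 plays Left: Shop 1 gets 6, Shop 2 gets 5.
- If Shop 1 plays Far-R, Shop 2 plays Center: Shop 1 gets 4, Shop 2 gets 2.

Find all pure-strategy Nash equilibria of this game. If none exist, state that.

(Right, Left) and (Far-R, Far-L)

Mark each player's best response to every combination of opponents' strategies; a profile where every player is best-responding is a pure Nash equilibrium.
Shop 1 against Far-L: payoffs 6, 7, 9 → best response Far-R.
Shop 1 against Left: payoffs 2, 9, 6 → best response Right.
Shop 1 against Center: payoffs 9, 2, 4 → best response Center.
Shop 2 against Center: payoffs 8, 12, 7 → best response Left.
Shop 2 against Right: payoffs 10, 12, 7 → best response Left.
Shop 2 against Far-R: payoffs 10, 5, 2 → best response Far-L.
Mutual best responses: (Right, Left); (Far-R, Far-L).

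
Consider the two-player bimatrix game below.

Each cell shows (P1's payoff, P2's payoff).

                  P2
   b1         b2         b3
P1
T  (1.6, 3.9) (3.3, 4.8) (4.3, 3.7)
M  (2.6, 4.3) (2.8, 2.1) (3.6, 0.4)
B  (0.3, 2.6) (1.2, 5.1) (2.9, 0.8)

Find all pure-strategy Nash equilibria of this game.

P1 against b1: payoffs 1.6, 2.6, 0.3 → best response M.
P1 against b2: payoffs 3.3, 2.8, 1.2 → best response T.
P1 against b3: payoffs 4.3, 3.6, 2.9 → best response T.
P2 against T: payoffs 3.9, 4.8, 3.7 → best response b2.
P2 against M: payoffs 4.3, 2.1, 0.4 → best response b1.
P2 against B: payoffs 2.6, 5.1, 0.8 → best response b2.
Mutual best responses: (T, b2); (M, b1).

(T, b2); (M, b1)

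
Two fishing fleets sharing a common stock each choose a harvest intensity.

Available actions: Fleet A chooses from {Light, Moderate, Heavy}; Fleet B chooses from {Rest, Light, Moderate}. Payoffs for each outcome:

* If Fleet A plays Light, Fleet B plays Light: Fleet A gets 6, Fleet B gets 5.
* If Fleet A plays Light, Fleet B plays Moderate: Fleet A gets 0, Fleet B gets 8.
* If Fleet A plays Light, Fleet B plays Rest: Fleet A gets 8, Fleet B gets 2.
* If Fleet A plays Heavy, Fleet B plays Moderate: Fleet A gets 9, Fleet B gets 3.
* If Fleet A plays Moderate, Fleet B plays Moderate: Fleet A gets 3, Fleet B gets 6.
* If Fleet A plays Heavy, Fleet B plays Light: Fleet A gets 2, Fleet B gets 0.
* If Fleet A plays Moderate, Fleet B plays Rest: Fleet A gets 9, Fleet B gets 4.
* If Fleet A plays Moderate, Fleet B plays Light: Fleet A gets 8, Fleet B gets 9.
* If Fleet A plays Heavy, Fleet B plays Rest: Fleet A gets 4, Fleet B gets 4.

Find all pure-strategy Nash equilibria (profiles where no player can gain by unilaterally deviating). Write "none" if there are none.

Fleet A against Rest: payoffs 8, 9, 4 → best response Moderate.
Fleet A against Light: payoffs 6, 8, 2 → best response Moderate.
Fleet A against Moderate: payoffs 0, 3, 9 → best response Heavy.
Fleet B against Light: payoffs 2, 5, 8 → best response Moderate.
Fleet B against Moderate: payoffs 4, 9, 6 → best response Light.
Fleet B against Heavy: payoffs 4, 0, 3 → best response Rest.
Mutual best responses: (Moderate, Light).

(Moderate, Light)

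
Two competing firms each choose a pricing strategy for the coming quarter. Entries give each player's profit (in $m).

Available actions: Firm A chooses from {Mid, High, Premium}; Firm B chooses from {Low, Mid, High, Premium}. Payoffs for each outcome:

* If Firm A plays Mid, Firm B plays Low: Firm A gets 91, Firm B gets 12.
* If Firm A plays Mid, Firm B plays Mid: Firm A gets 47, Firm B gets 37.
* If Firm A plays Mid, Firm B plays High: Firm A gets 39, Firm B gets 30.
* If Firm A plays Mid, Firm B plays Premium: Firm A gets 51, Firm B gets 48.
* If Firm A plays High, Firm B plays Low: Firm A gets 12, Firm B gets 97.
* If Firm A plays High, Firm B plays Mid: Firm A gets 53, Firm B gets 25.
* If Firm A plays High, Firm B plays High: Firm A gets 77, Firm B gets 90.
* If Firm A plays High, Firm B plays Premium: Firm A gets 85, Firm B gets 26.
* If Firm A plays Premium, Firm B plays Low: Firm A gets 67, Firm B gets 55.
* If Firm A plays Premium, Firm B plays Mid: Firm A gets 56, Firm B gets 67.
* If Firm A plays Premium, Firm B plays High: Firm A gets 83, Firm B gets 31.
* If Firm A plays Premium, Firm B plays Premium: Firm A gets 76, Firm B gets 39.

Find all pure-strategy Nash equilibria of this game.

(Premium, Mid)

For each strategy profile, look for a profitable unilateral deviation.
(Mid, Low): Firm B can switch to Mid (12 → 37). Not NE.
(Mid, Mid): Firm A can switch to High (47 → 53). Not NE.
(Mid, High): Firm A can switch to High (39 → 77). Not NE.
(Mid, Premium): Firm A can switch to High (51 → 85). Not NE.
(High, Low): Firm A can switch to Mid (12 → 91). Not NE.
(High, Mid): Firm A can switch to Premium (53 → 56). Not NE.
(High, High): Firm A can switch to Premium (77 → 83). Not NE.
(High, Premium): Firm B can switch to Low (26 → 97). Not NE.
(Premium, Low): Firm A can switch to Mid (67 → 91). Not NE.
(Premium, Mid): Firm A gets 56, best alternative 53; Firm B gets 67, best alternative 55. No profitable deviation — NE.
(Premium, High): Firm B can switch to Low (31 → 55). Not NE.
(Premium, Premium): Firm A can switch to High (76 → 85). Not NE.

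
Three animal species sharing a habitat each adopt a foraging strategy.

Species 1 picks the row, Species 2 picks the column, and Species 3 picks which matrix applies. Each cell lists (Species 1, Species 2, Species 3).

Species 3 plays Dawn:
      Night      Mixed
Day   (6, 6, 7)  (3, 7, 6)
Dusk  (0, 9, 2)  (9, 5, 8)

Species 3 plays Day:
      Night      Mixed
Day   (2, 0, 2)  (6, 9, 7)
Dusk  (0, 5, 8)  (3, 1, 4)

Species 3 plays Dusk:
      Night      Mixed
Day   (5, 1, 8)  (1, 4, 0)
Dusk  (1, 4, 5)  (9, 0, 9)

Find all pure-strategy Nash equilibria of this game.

Species 1 against (Night, Dawn): payoffs 6, 0 → best response Day.
Species 1 against (Night, Day): payoffs 2, 0 → best response Day.
Species 1 against (Night, Dusk): payoffs 5, 1 → best response Day.
Species 1 against (Mixed, Dawn): payoffs 3, 9 → best response Dusk.
Species 1 against (Mixed, Day): payoffs 6, 3 → best response Day.
Species 1 against (Mixed, Dusk): payoffs 1, 9 → best response Dusk.
Species 2 against (Day, Dawn): payoffs 6, 7 → best response Mixed.
Species 2 against (Day, Day): payoffs 0, 9 → best response Mixed.
Species 2 against (Day, Dusk): payoffs 1, 4 → best response Mixed.
Species 2 against (Dusk, Dawn): payoffs 9, 5 → best response Night.
Species 2 against (Dusk, Day): payoffs 5, 1 → best response Night.
Species 2 against (Dusk, Dusk): payoffs 4, 0 → best response Night.
Species 3 against (Day, Night): payoffs 7, 2, 8 → best response Dusk.
Species 3 against (Day, Mixed): payoffs 6, 7, 0 → best response Day.
Species 3 against (Dusk, Night): payoffs 2, 8, 5 → best response Day.
Species 3 against (Dusk, Mixed): payoffs 8, 4, 9 → best response Dusk.
Mutual best responses: (Day, Mixed, Day).

The unique pure-strategy Nash equilibrium is (Day, Mixed, Day).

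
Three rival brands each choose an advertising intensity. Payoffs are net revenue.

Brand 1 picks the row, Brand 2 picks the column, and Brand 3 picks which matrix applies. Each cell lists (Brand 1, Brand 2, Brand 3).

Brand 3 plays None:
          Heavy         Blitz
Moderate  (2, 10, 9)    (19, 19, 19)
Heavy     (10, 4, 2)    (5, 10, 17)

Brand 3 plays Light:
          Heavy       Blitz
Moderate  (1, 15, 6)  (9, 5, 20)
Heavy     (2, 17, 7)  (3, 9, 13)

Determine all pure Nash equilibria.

The unique pure-strategy Nash equilibrium is (Heavy, Heavy, Light).

For each player, find the best response to each opponent profile; mutual best responses are the pure NE.
Brand 1 against (Heavy, None): payoffs 2, 10 → best response Heavy.
Brand 1 against (Heavy, Light): payoffs 1, 2 → best response Heavy.
Brand 1 against (Blitz, None): payoffs 19, 5 → best response Moderate.
Brand 1 against (Blitz, Light): payoffs 9, 3 → best response Moderate.
Brand 2 against (Moderate, None): payoffs 10, 19 → best response Blitz.
Brand 2 against (Moderate, Light): payoffs 15, 5 → best response Heavy.
Brand 2 against (Heavy, None): payoffs 4, 10 → best response Blitz.
Brand 2 against (Heavy, Light): payoffs 17, 9 → best response Heavy.
Brand 3 against (Moderate, Heavy): payoffs 9, 6 → best response None.
Brand 3 against (Moderate, Blitz): payoffs 19, 20 → best response Light.
Brand 3 against (Heavy, Heavy): payoffs 2, 7 → best response Light.
Brand 3 against (Heavy, Blitz): payoffs 17, 13 → best response None.
Mutual best responses: (Heavy, Heavy, Light).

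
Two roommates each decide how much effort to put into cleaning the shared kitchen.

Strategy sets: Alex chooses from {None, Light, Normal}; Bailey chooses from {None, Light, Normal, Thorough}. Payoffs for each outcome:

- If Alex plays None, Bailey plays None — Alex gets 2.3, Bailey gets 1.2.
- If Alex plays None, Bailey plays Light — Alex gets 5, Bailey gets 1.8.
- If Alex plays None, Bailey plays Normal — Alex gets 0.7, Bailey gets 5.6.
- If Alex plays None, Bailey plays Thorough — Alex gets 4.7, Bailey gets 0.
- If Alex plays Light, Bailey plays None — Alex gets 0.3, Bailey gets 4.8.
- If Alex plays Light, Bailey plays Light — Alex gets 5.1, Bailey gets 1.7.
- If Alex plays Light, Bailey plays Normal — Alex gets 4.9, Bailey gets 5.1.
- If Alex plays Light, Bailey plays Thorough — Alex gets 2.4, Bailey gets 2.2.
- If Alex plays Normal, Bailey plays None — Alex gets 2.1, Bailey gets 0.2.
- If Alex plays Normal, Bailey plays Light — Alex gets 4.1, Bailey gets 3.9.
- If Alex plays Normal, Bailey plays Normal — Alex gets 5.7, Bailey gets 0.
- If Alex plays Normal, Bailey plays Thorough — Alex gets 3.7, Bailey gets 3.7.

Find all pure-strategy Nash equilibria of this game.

Mark each player's best response to every combination of opponents' strategies; a profile where every player is best-responding is a pure Nash equilibrium.
Alex against None: payoffs 2.3, 0.3, 2.1 → best response None.
Alex against Light: payoffs 5, 5.1, 4.1 → best response Light.
Alex against Normal: payoffs 0.7, 4.9, 5.7 → best response Normal.
Alex against Thorough: payoffs 4.7, 2.4, 3.7 → best response None.
Bailey against None: payoffs 1.2, 1.8, 5.6, 0 → best response Normal.
Bailey against Light: payoffs 4.8, 1.7, 5.1, 2.2 → best response Normal.
Bailey against Normal: payoffs 0.2, 3.9, 0, 3.7 → best response Light.
No profile is a mutual best response for all players.

There is no pure-strategy Nash equilibrium.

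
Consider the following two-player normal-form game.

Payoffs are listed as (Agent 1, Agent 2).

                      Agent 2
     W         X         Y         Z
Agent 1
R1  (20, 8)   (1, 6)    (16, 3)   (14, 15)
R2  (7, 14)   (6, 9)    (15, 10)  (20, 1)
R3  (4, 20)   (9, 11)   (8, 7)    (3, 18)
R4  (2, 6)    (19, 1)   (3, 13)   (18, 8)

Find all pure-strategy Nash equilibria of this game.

There is no pure-strategy Nash equilibrium.

(R1, W): Agent 2 can switch to Z (8 → 15). Not NE.
(R1, X): Agent 1 can switch to R2 (1 → 6). Not NE.
(R1, Y): Agent 2 can switch to W (3 → 8). Not NE.
(R1, Z): Agent 1 can switch to R2 (14 → 20). Not NE.
(R2, W): Agent 1 can switch to R1 (7 → 20). Not NE.
(R2, X): Agent 1 can switch to R3 (6 → 9). Not NE.
(The remaining 10 profiles each have a profitable deviation by the same check.)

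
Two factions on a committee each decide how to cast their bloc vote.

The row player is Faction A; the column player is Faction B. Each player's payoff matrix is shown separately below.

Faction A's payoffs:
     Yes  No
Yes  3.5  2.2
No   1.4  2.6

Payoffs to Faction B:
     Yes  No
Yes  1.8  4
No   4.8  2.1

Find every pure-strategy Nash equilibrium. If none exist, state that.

This game has no pure Nash equilibrium.

Mark each player's best response to every combination of opponents' strategies; a profile where every player is best-responding is a pure Nash equilibrium.
Faction A against Yes: payoffs 3.5, 1.4 → best response Yes.
Faction A against No: payoffs 2.2, 2.6 → best response No.
Faction B against Yes: payoffs 1.8, 4 → best response No.
Faction B against No: payoffs 4.8, 2.1 → best response Yes.
No profile is a mutual best response for all players.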